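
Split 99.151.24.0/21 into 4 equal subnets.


New prefix = 21 + 2 = 23
Each subnet has 512 addresses
  99.151.24.0/23
  99.151.26.0/23
  99.151.28.0/23
  99.151.30.0/23
Subnets: 99.151.24.0/23, 99.151.26.0/23, 99.151.28.0/23, 99.151.30.0/23


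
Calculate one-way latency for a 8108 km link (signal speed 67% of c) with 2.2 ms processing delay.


Speed = 0.67 * 3e5 km/s = 201000 km/s
Propagation delay = 8108 / 201000 = 0.0403 s = 40.3383 ms
Processing delay = 2.2 ms
Total one-way latency = 42.5383 ms


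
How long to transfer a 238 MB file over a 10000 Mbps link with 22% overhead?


Effective throughput = 10000 * (1 - 22/100) = 7800 Mbps
File size in Mb = 238 * 8 = 1904 Mb
Time = 1904 / 7800
Time = 0.2441 seconds


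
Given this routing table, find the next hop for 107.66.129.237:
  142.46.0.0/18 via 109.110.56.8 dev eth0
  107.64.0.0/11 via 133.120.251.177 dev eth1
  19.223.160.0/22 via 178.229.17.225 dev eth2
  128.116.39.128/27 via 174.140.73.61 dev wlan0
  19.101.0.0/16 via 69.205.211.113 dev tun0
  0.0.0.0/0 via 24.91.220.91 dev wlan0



Longest prefix match for 107.66.129.237:
  /18 142.46.0.0: no
  /11 107.64.0.0: MATCH
  /22 19.223.160.0: no
  /27 128.116.39.128: no
  /16 19.101.0.0: no
  /0 0.0.0.0: MATCH
Selected: next-hop 133.120.251.177 via eth1 (matched /11)


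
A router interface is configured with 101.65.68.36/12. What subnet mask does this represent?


/12 means 12 network bits, 20 host bits
Binary: 11111111111100000000000000000000
Mask: 255.240.0.0


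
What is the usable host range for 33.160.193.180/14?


Network: 33.160.0.0
Broadcast: 33.163.255.255
First usable = network + 1
Last usable = broadcast - 1
Range: 33.160.0.1 to 33.163.255.254


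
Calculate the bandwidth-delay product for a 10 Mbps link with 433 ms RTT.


BDP = bandwidth * RTT
= 10 Mbps * 433 ms
= 10 * 1e6 * 433 / 1000 bits
= 4330000 bits
= 541250 bytes
= 528.5645 KB
BDP = 4330000 bits (541250 bytes)


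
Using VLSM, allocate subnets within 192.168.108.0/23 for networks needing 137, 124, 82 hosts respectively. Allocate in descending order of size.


137 hosts -> /24 (254 usable): 192.168.108.0/24
124 hosts -> /25 (126 usable): 192.168.109.0/25
82 hosts -> /25 (126 usable): 192.168.109.128/25
Allocation: 192.168.108.0/24 (137 hosts, 254 usable); 192.168.109.0/25 (124 hosts, 126 usable); 192.168.109.128/25 (82 hosts, 126 usable)


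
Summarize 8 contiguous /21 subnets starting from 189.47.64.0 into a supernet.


Original prefix: /21
Number of subnets: 8 = 2^3
New prefix = 21 - 3 = 18
Supernet: 189.47.64.0/18


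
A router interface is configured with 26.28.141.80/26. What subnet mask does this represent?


/26 means 26 network bits, 6 host bits
Binary: 11111111111111111111111111000000
Mask: 255.255.255.192


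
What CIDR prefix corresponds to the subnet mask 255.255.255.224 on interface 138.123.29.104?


Binary: 11111111.11111111.11111111.11100000
Count leading 1s
Prefix: /27


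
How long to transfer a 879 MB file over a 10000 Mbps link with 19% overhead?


Effective throughput = 10000 * (1 - 19/100) = 8100.0 Mbps
File size in Mb = 879 * 8 = 7032 Mb
Time = 7032 / 8100.0
Time = 0.8681 seconds


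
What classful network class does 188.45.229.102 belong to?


First octet: 188
Binary: 10111100
10xxxxxx -> Class B (128-191)
Class B, default mask 255.255.0.0 (/16)


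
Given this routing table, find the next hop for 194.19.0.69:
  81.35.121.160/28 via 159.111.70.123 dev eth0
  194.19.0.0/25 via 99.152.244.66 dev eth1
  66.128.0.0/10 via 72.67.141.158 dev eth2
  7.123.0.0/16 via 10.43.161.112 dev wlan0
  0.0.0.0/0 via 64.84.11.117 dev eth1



Longest prefix match for 194.19.0.69:
  /28 81.35.121.160: no
  /25 194.19.0.0: MATCH
  /10 66.128.0.0: no
  /16 7.123.0.0: no
  /0 0.0.0.0: MATCH
Selected: next-hop 99.152.244.66 via eth1 (matched /25)


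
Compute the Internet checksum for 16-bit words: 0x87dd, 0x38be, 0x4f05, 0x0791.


Sum all words (with carry folding):
+ 0x87dd = 0x87dd
+ 0x38be = 0xc09b
+ 0x4f05 = 0x0fa1
+ 0x0791 = 0x1732
One's complement: ~0x1732
Checksum = 0xe8cd


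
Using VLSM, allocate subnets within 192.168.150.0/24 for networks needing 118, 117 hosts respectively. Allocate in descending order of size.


118 hosts -> /25 (126 usable): 192.168.150.0/25
117 hosts -> /25 (126 usable): 192.168.150.128/25
Allocation: 192.168.150.0/25 (118 hosts, 126 usable); 192.168.150.128/25 (117 hosts, 126 usable)


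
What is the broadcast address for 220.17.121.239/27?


Network: 220.17.121.224/27
Host bits = 5
Set all host bits to 1:
Broadcast: 220.17.121.255


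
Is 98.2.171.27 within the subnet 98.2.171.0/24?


Subnet network: 98.2.171.0
Test IP AND mask: 98.2.171.0
Yes, 98.2.171.27 is in 98.2.171.0/24


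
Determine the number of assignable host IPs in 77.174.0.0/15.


Host bits = 32 - 15 = 17
Total addresses = 2^17 = 131072
Usable = total - 2 (network and broadcast)
Usable hosts: 131070


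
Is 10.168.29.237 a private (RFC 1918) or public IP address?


RFC 1918 private ranges:
  10.0.0.0/8 (10.0.0.0 - 10.255.255.255)
  172.16.0.0/12 (172.16.0.0 - 172.31.255.255)
  192.168.0.0/16 (192.168.0.0 - 192.168.255.255)
Private (in 10.0.0.0/8)


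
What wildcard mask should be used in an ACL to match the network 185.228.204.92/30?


Subnet mask: 255.255.255.252
Wildcard = 255.255.255.255 - subnet mask
255 - 255 = 0
255 - 255 = 0
255 - 255 = 0
255 - 252 = 3
Wildcard: 0.0.0.3


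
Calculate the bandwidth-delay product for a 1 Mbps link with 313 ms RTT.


BDP = bandwidth * RTT
= 1 Mbps * 313 ms
= 1 * 1e6 * 313 / 1000 bits
= 313000 bits
= 39125 bytes
= 38.208 KB
BDP = 313000 bits (39125 bytes)


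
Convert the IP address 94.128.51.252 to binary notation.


94 = 01011110
128 = 10000000
51 = 00110011
252 = 11111100
Binary: 01011110.10000000.00110011.11111100


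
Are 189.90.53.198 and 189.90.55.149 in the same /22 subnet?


Mask: 255.255.252.0
189.90.53.198 AND mask = 189.90.52.0
189.90.55.149 AND mask = 189.90.52.0
Yes, same subnet (189.90.52.0)


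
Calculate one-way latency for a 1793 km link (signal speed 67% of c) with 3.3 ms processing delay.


Speed = 0.67 * 3e5 km/s = 201000 km/s
Propagation delay = 1793 / 201000 = 0.0089 s = 8.9204 ms
Processing delay = 3.3 ms
Total one-way latency = 12.2204 ms


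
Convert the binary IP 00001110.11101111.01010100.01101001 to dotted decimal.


00001110 = 14
11101111 = 239
01010100 = 84
01101001 = 105
IP: 14.239.84.105


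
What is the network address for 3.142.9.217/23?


IP:   00000011.10001110.00001001.11011001
Mask: 11111111.11111111.11111110.00000000
AND operation:
Net:  00000011.10001110.00001000.00000000
Network: 3.142.8.0/23


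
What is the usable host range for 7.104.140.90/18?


Network: 7.104.128.0
Broadcast: 7.104.191.255
First usable = network + 1
Last usable = broadcast - 1
Range: 7.104.128.1 to 7.104.191.254


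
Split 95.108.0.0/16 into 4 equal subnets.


New prefix = 16 + 2 = 18
Each subnet has 16384 addresses
  95.108.0.0/18
  95.108.64.0/18
  95.108.128.0/18
  95.108.192.0/18
Subnets: 95.108.0.0/18, 95.108.64.0/18, 95.108.128.0/18, 95.108.192.0/18


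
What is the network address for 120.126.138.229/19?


IP:   01111000.01111110.10001010.11100101
Mask: 11111111.11111111.11100000.00000000
AND operation:
Net:  01111000.01111110.10000000.00000000
Network: 120.126.128.0/19


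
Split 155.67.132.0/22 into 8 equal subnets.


New prefix = 22 + 3 = 25
Each subnet has 128 addresses
  155.67.132.0/25
  155.67.132.128/25
  155.67.133.0/25
  155.67.133.128/25
  155.67.134.0/25
  155.67.134.128/25
  155.67.135.0/25
  155.67.135.128/25
Subnets: 155.67.132.0/25, 155.67.132.128/25, 155.67.133.0/25, 155.67.133.128/25, 155.67.134.0/25, 155.67.134.128/25, 155.67.135.0/25, 155.67.135.128/25


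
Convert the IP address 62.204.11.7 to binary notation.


62 = 00111110
204 = 11001100
11 = 00001011
7 = 00000111
Binary: 00111110.11001100.00001011.00000111


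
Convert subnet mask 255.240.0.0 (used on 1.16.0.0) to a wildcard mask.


Subnet mask: 255.240.0.0
Wildcard = 255.255.255.255 - subnet mask
255 - 255 = 0
255 - 240 = 15
255 - 0 = 255
255 - 0 = 255
Wildcard: 0.15.255.255


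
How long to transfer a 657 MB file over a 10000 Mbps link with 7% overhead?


Effective throughput = 10000 * (1 - 7/100) = 9300 Mbps
File size in Mb = 657 * 8 = 5256 Mb
Time = 5256 / 9300
Time = 0.5652 seconds


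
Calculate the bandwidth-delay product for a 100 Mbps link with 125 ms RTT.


BDP = bandwidth * RTT
= 100 Mbps * 125 ms
= 100 * 1e6 * 125 / 1000 bits
= 12500000 bits
= 1562500 bytes
= 1525.8789 KB
BDP = 12500000 bits (1562500 bytes)


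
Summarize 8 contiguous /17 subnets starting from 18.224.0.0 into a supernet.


Original prefix: /17
Number of subnets: 8 = 2^3
New prefix = 17 - 3 = 14
Supernet: 18.224.0.0/14


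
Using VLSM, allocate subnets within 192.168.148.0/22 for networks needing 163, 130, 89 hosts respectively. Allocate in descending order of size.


163 hosts -> /24 (254 usable): 192.168.148.0/24
130 hosts -> /24 (254 usable): 192.168.149.0/24
89 hosts -> /25 (126 usable): 192.168.150.0/25
Allocation: 192.168.148.0/24 (163 hosts, 254 usable); 192.168.149.0/24 (130 hosts, 254 usable); 192.168.150.0/25 (89 hosts, 126 usable)


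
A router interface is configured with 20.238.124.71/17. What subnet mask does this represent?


/17 means 17 network bits, 15 host bits
Binary: 11111111111111111000000000000000
Mask: 255.255.128.0


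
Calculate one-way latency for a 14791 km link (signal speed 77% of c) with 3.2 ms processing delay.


Speed = 0.77 * 3e5 km/s = 231000 km/s
Propagation delay = 14791 / 231000 = 0.064 s = 64.0303 ms
Processing delay = 3.2 ms
Total one-way latency = 67.2303 ms


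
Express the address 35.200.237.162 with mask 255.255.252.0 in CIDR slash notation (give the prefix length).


Binary: 11111111.11111111.11111100.00000000
Count leading 1s
Prefix: /22


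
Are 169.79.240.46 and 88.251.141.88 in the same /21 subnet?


Mask: 255.255.248.0
169.79.240.46 AND mask = 169.79.240.0
88.251.141.88 AND mask = 88.251.136.0
No, different subnets (169.79.240.0 vs 88.251.136.0)


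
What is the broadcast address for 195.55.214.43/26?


Network: 195.55.214.0/26
Host bits = 6
Set all host bits to 1:
Broadcast: 195.55.214.63


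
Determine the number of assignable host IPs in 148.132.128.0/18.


Host bits = 32 - 18 = 14
Total addresses = 2^14 = 16384
Usable = total - 2 (network and broadcast)
Usable hosts: 16382


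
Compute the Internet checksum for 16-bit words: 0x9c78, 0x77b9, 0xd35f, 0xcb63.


Sum all words (with carry folding):
+ 0x9c78 = 0x9c78
+ 0x77b9 = 0x1432
+ 0xd35f = 0xe791
+ 0xcb63 = 0xb2f5
One's complement: ~0xb2f5
Checksum = 0x4d0a


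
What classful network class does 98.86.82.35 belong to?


First octet: 98
Binary: 01100010
0xxxxxxx -> Class A (1-126)
Class A, default mask 255.0.0.0 (/8)


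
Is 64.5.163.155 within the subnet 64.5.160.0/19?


Subnet network: 64.5.160.0
Test IP AND mask: 64.5.160.0
Yes, 64.5.163.155 is in 64.5.160.0/19


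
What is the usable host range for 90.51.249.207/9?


Network: 90.0.0.0
Broadcast: 90.127.255.255
First usable = network + 1
Last usable = broadcast - 1
Range: 90.0.0.1 to 90.127.255.254


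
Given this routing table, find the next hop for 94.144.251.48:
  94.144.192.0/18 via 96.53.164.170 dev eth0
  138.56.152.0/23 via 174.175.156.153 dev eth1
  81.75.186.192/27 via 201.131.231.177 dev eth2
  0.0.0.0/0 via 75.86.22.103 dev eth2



Longest prefix match for 94.144.251.48:
  /18 94.144.192.0: MATCH
  /23 138.56.152.0: no
  /27 81.75.186.192: no
  /0 0.0.0.0: MATCH
Selected: next-hop 96.53.164.170 via eth0 (matched /18)


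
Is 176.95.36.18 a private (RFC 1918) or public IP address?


RFC 1918 private ranges:
  10.0.0.0/8 (10.0.0.0 - 10.255.255.255)
  172.16.0.0/12 (172.16.0.0 - 172.31.255.255)
  192.168.0.0/16 (192.168.0.0 - 192.168.255.255)
Public (not in any RFC 1918 range)


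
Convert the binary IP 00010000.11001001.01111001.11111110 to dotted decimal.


00010000 = 16
11001001 = 201
01111001 = 121
11111110 = 254
IP: 16.201.121.254


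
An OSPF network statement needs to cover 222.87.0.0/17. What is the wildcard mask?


Subnet mask: 255.255.128.0
Wildcard = 255.255.255.255 - subnet mask
255 - 255 = 0
255 - 255 = 0
255 - 128 = 127
255 - 0 = 255
Wildcard: 0.0.127.255


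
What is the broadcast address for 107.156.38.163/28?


Network: 107.156.38.160/28
Host bits = 4
Set all host bits to 1:
Broadcast: 107.156.38.175


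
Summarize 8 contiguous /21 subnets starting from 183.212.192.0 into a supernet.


Original prefix: /21
Number of subnets: 8 = 2^3
New prefix = 21 - 3 = 18
Supernet: 183.212.192.0/18


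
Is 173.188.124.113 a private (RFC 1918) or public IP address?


RFC 1918 private ranges:
  10.0.0.0/8 (10.0.0.0 - 10.255.255.255)
  172.16.0.0/12 (172.16.0.0 - 172.31.255.255)
  192.168.0.0/16 (192.168.0.0 - 192.168.255.255)
Public (not in any RFC 1918 range)


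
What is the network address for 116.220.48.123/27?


IP:   01110100.11011100.00110000.01111011
Mask: 11111111.11111111.11111111.11100000
AND operation:
Net:  01110100.11011100.00110000.01100000
Network: 116.220.48.96/27


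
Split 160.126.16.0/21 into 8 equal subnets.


New prefix = 21 + 3 = 24
Each subnet has 256 addresses
  160.126.16.0/24
  160.126.17.0/24
  160.126.18.0/24
  160.126.19.0/24
  160.126.20.0/24
  160.126.21.0/24
  160.126.22.0/24
  160.126.23.0/24
Subnets: 160.126.16.0/24, 160.126.17.0/24, 160.126.18.0/24, 160.126.19.0/24, 160.126.20.0/24, 160.126.21.0/24, 160.126.22.0/24, 160.126.23.0/24


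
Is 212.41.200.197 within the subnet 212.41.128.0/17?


Subnet network: 212.41.128.0
Test IP AND mask: 212.41.128.0
Yes, 212.41.200.197 is in 212.41.128.0/17


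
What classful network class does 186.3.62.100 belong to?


First octet: 186
Binary: 10111010
10xxxxxx -> Class B (128-191)
Class B, default mask 255.255.0.0 (/16)


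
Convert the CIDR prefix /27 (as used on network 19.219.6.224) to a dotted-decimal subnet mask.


/27 means 27 network bits, 5 host bits
Binary: 11111111111111111111111111100000
Mask: 255.255.255.224


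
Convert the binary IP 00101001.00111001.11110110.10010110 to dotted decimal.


00101001 = 41
00111001 = 57
11110110 = 246
10010110 = 150
IP: 41.57.246.150


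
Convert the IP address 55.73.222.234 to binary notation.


55 = 00110111
73 = 01001001
222 = 11011110
234 = 11101010
Binary: 00110111.01001001.11011110.11101010


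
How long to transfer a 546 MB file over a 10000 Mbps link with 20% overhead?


Effective throughput = 10000 * (1 - 20/100) = 8000 Mbps
File size in Mb = 546 * 8 = 4368 Mb
Time = 4368 / 8000
Time = 0.546 seconds


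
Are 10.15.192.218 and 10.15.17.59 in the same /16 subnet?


Mask: 255.255.0.0
10.15.192.218 AND mask = 10.15.0.0
10.15.17.59 AND mask = 10.15.0.0
Yes, same subnet (10.15.0.0)


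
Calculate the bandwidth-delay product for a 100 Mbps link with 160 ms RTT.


BDP = bandwidth * RTT
= 100 Mbps * 160 ms
= 100 * 1e6 * 160 / 1000 bits
= 16000000 bits
= 2000000 bytes
= 1953.125 KB
BDP = 16000000 bits (2000000 bytes)


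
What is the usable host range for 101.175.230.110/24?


Network: 101.175.230.0
Broadcast: 101.175.230.255
First usable = network + 1
Last usable = broadcast - 1
Range: 101.175.230.1 to 101.175.230.254


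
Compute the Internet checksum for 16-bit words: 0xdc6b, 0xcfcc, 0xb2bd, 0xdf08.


Sum all words (with carry folding):
+ 0xdc6b = 0xdc6b
+ 0xcfcc = 0xac38
+ 0xb2bd = 0x5ef6
+ 0xdf08 = 0x3dff
One's complement: ~0x3dff
Checksum = 0xc200


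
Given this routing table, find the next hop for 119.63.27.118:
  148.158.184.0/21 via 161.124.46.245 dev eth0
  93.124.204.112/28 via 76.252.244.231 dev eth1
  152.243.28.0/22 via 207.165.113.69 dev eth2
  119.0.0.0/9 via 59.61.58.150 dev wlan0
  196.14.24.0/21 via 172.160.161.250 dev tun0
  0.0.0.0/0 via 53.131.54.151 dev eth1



Longest prefix match for 119.63.27.118:
  /21 148.158.184.0: no
  /28 93.124.204.112: no
  /22 152.243.28.0: no
  /9 119.0.0.0: MATCH
  /21 196.14.24.0: no
  /0 0.0.0.0: MATCH
Selected: next-hop 59.61.58.150 via wlan0 (matched /9)


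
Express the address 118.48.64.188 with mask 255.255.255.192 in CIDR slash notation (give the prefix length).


Binary: 11111111.11111111.11111111.11000000
Count leading 1s
Prefix: /26


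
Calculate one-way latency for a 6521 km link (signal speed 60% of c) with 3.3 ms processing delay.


Speed = 0.6 * 3e5 km/s = 180000 km/s
Propagation delay = 6521 / 180000 = 0.0362 s = 36.2278 ms
Processing delay = 3.3 ms
Total one-way latency = 39.5278 ms


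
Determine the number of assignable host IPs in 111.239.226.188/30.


Host bits = 32 - 30 = 2
Total addresses = 2^2 = 4
Usable = total - 2 (network and broadcast)
Usable hosts: 2


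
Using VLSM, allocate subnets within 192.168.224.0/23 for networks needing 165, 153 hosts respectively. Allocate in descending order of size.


165 hosts -> /24 (254 usable): 192.168.224.0/24
153 hosts -> /24 (254 usable): 192.168.225.0/24
Allocation: 192.168.224.0/24 (165 hosts, 254 usable); 192.168.225.0/24 (153 hosts, 254 usable)


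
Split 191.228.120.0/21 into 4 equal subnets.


New prefix = 21 + 2 = 23
Each subnet has 512 addresses
  191.228.120.0/23
  191.228.122.0/23
  191.228.124.0/23
  191.228.126.0/23
Subnets: 191.228.120.0/23, 191.228.122.0/23, 191.228.124.0/23, 191.228.126.0/23


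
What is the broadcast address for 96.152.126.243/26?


Network: 96.152.126.192/26
Host bits = 6
Set all host bits to 1:
Broadcast: 96.152.126.255


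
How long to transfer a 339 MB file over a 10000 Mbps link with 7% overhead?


Effective throughput = 10000 * (1 - 7/100) = 9300 Mbps
File size in Mb = 339 * 8 = 2712 Mb
Time = 2712 / 9300
Time = 0.2916 seconds


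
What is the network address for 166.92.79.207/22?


IP:   10100110.01011100.01001111.11001111
Mask: 11111111.11111111.11111100.00000000
AND operation:
Net:  10100110.01011100.01001100.00000000
Network: 166.92.76.0/22


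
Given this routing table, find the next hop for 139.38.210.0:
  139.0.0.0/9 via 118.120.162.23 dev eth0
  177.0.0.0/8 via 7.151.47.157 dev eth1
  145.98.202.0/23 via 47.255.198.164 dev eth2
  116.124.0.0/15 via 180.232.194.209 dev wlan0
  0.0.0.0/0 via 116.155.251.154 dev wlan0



Longest prefix match for 139.38.210.0:
  /9 139.0.0.0: MATCH
  /8 177.0.0.0: no
  /23 145.98.202.0: no
  /15 116.124.0.0: no
  /0 0.0.0.0: MATCH
Selected: next-hop 118.120.162.23 via eth0 (matched /9)


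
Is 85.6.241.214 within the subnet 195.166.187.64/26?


Subnet network: 195.166.187.64
Test IP AND mask: 85.6.241.192
No, 85.6.241.214 is not in 195.166.187.64/26


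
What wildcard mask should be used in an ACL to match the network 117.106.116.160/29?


Subnet mask: 255.255.255.248
Wildcard = 255.255.255.255 - subnet mask
255 - 255 = 0
255 - 255 = 0
255 - 255 = 0
255 - 248 = 7
Wildcard: 0.0.0.7


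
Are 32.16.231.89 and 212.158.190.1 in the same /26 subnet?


Mask: 255.255.255.192
32.16.231.89 AND mask = 32.16.231.64
212.158.190.1 AND mask = 212.158.190.0
No, different subnets (32.16.231.64 vs 212.158.190.0)


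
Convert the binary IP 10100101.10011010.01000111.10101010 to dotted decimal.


10100101 = 165
10011010 = 154
01000111 = 71
10101010 = 170
IP: 165.154.71.170


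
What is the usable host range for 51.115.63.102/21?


Network: 51.115.56.0
Broadcast: 51.115.63.255
First usable = network + 1
Last usable = broadcast - 1
Range: 51.115.56.1 to 51.115.63.254


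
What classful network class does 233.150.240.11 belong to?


First octet: 233
Binary: 11101001
1110xxxx -> Class D (224-239)
Class D (multicast), default mask N/A


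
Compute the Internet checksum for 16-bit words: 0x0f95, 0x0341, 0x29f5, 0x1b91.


Sum all words (with carry folding):
+ 0x0f95 = 0x0f95
+ 0x0341 = 0x12d6
+ 0x29f5 = 0x3ccb
+ 0x1b91 = 0x585c
One's complement: ~0x585c
Checksum = 0xa7a3


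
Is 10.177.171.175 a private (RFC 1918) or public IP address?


RFC 1918 private ranges:
  10.0.0.0/8 (10.0.0.0 - 10.255.255.255)
  172.16.0.0/12 (172.16.0.0 - 172.31.255.255)
  192.168.0.0/16 (192.168.0.0 - 192.168.255.255)
Private (in 10.0.0.0/8)


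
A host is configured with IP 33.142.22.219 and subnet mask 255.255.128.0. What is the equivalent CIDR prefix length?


Binary: 11111111.11111111.10000000.00000000
Count leading 1s
Prefix: /17


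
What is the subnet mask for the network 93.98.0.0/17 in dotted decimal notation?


/17 means 17 network bits, 15 host bits
Binary: 11111111111111111000000000000000
Mask: 255.255.128.0


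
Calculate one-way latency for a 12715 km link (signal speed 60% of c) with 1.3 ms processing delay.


Speed = 0.6 * 3e5 km/s = 180000 km/s
Propagation delay = 12715 / 180000 = 0.0706 s = 70.6389 ms
Processing delay = 1.3 ms
Total one-way latency = 71.9389 ms


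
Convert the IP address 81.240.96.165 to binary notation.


81 = 01010001
240 = 11110000
96 = 01100000
165 = 10100101
Binary: 01010001.11110000.01100000.10100101


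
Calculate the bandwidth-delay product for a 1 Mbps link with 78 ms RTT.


BDP = bandwidth * RTT
= 1 Mbps * 78 ms
= 1 * 1e6 * 78 / 1000 bits
= 78000 bits
= 9750 bytes
= 9.5215 KB
BDP = 78000 bits (9750 bytes)


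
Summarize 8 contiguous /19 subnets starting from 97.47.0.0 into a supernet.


Original prefix: /19
Number of subnets: 8 = 2^3
New prefix = 19 - 3 = 16
Supernet: 97.47.0.0/16


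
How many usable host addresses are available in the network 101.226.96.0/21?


Host bits = 32 - 21 = 11
Total addresses = 2^11 = 2048
Usable = total - 2 (network and broadcast)
Usable hosts: 2046


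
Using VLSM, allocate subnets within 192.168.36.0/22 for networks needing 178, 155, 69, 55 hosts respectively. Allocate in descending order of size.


178 hosts -> /24 (254 usable): 192.168.36.0/24
155 hosts -> /24 (254 usable): 192.168.37.0/24
69 hosts -> /25 (126 usable): 192.168.38.0/25
55 hosts -> /26 (62 usable): 192.168.38.128/26
Allocation: 192.168.36.0/24 (178 hosts, 254 usable); 192.168.37.0/24 (155 hosts, 254 usable); 192.168.38.0/25 (69 hosts, 126 usable); 192.168.38.128/26 (55 hosts, 62 usable)


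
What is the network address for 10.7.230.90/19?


IP:   00001010.00000111.11100110.01011010
Mask: 11111111.11111111.11100000.00000000
AND operation:
Net:  00001010.00000111.11100000.00000000
Network: 10.7.224.0/19


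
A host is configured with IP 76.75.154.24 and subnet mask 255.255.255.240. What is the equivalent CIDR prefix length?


Binary: 11111111.11111111.11111111.11110000
Count leading 1s
Prefix: /28


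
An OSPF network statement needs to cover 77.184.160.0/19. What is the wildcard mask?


Subnet mask: 255.255.224.0
Wildcard = 255.255.255.255 - subnet mask
255 - 255 = 0
255 - 255 = 0
255 - 224 = 31
255 - 0 = 255
Wildcard: 0.0.31.255


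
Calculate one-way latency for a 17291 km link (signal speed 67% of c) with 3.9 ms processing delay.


Speed = 0.67 * 3e5 km/s = 201000 km/s
Propagation delay = 17291 / 201000 = 0.086 s = 86.0249 ms
Processing delay = 3.9 ms
Total one-way latency = 89.9249 ms


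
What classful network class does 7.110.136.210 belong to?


First octet: 7
Binary: 00000111
0xxxxxxx -> Class A (1-126)
Class A, default mask 255.0.0.0 (/8)


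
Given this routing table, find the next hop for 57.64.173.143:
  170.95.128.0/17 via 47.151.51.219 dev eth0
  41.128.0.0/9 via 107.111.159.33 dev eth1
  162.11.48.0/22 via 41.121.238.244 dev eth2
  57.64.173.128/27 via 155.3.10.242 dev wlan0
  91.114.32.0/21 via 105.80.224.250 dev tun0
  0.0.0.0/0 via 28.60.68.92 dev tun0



Longest prefix match for 57.64.173.143:
  /17 170.95.128.0: no
  /9 41.128.0.0: no
  /22 162.11.48.0: no
  /27 57.64.173.128: MATCH
  /21 91.114.32.0: no
  /0 0.0.0.0: MATCH
Selected: next-hop 155.3.10.242 via wlan0 (matched /27)


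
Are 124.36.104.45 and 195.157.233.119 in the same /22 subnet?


Mask: 255.255.252.0
124.36.104.45 AND mask = 124.36.104.0
195.157.233.119 AND mask = 195.157.232.0
No, different subnets (124.36.104.0 vs 195.157.232.0)


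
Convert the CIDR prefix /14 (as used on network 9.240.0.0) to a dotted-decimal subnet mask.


/14 means 14 network bits, 18 host bits
Binary: 11111111111111000000000000000000
Mask: 255.252.0.0


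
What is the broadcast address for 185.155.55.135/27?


Network: 185.155.55.128/27
Host bits = 5
Set all host bits to 1:
Broadcast: 185.155.55.159


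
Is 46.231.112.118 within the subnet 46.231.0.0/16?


Subnet network: 46.231.0.0
Test IP AND mask: 46.231.0.0
Yes, 46.231.112.118 is in 46.231.0.0/16


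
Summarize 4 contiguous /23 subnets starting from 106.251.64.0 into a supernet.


Original prefix: /23
Number of subnets: 4 = 2^2
New prefix = 23 - 2 = 21
Supernet: 106.251.64.0/21


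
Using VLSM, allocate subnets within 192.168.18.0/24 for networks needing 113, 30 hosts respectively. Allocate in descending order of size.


113 hosts -> /25 (126 usable): 192.168.18.0/25
30 hosts -> /27 (30 usable): 192.168.18.128/27
Allocation: 192.168.18.0/25 (113 hosts, 126 usable); 192.168.18.128/27 (30 hosts, 30 usable)


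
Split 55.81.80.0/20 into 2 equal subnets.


New prefix = 20 + 1 = 21
Each subnet has 2048 addresses
  55.81.80.0/21
  55.81.88.0/21
Subnets: 55.81.80.0/21, 55.81.88.0/21


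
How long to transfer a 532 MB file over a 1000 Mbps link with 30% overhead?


Effective throughput = 1000 * (1 - 30/100) = 700 Mbps
File size in Mb = 532 * 8 = 4256 Mb
Time = 4256 / 700
Time = 6.08 seconds


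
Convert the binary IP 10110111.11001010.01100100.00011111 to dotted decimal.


10110111 = 183
11001010 = 202
01100100 = 100
00011111 = 31
IP: 183.202.100.31


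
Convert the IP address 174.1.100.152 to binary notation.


174 = 10101110
1 = 00000001
100 = 01100100
152 = 10011000
Binary: 10101110.00000001.01100100.10011000


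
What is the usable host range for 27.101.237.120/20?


Network: 27.101.224.0
Broadcast: 27.101.239.255
First usable = network + 1
Last usable = broadcast - 1
Range: 27.101.224.1 to 27.101.239.254


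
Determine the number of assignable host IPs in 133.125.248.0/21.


Host bits = 32 - 21 = 11
Total addresses = 2^11 = 2048
Usable = total - 2 (network and broadcast)
Usable hosts: 2046


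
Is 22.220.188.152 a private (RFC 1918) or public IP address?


RFC 1918 private ranges:
  10.0.0.0/8 (10.0.0.0 - 10.255.255.255)
  172.16.0.0/12 (172.16.0.0 - 172.31.255.255)
  192.168.0.0/16 (192.168.0.0 - 192.168.255.255)
Public (not in any RFC 1918 range)


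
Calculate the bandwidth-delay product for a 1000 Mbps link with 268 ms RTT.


BDP = bandwidth * RTT
= 1000 Mbps * 268 ms
= 1000 * 1e6 * 268 / 1000 bits
= 268000000 bits
= 33500000 bytes
= 32714.8438 KB
BDP = 268000000 bits (33500000 bytes)


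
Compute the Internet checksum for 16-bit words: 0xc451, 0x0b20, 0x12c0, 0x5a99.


Sum all words (with carry folding):
+ 0xc451 = 0xc451
+ 0x0b20 = 0xcf71
+ 0x12c0 = 0xe231
+ 0x5a99 = 0x3ccb
One's complement: ~0x3ccb
Checksum = 0xc334


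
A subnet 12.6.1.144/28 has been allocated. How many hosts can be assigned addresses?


Host bits = 32 - 28 = 4
Total addresses = 2^4 = 16
Usable = total - 2 (network and broadcast)
Usable hosts: 14


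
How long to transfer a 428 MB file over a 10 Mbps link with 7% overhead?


Effective throughput = 10 * (1 - 7/100) = 9.3 Mbps
File size in Mb = 428 * 8 = 3424 Mb
Time = 3424 / 9.3
Time = 368.172 seconds


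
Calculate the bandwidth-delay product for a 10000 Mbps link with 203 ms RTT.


BDP = bandwidth * RTT
= 10000 Mbps * 203 ms
= 10000 * 1e6 * 203 / 1000 bits
= 2030000000 bits
= 253750000 bytes
= 247802.7344 KB
BDP = 2030000000 bits (253750000 bytes)


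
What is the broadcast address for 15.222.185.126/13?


Network: 15.216.0.0/13
Host bits = 19
Set all host bits to 1:
Broadcast: 15.223.255.255


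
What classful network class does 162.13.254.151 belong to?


First octet: 162
Binary: 10100010
10xxxxxx -> Class B (128-191)
Class B, default mask 255.255.0.0 (/16)


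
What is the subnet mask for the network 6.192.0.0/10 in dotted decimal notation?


/10 means 10 network bits, 22 host bits
Binary: 11111111110000000000000000000000
Mask: 255.192.0.0


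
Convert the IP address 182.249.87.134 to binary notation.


182 = 10110110
249 = 11111001
87 = 01010111
134 = 10000110
Binary: 10110110.11111001.01010111.10000110


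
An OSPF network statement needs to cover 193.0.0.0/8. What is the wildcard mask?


Subnet mask: 255.0.0.0
Wildcard = 255.255.255.255 - subnet mask
255 - 255 = 0
255 - 0 = 255
255 - 0 = 255
255 - 0 = 255
Wildcard: 0.255.255.255


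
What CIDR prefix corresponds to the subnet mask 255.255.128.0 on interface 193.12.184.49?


Binary: 11111111.11111111.10000000.00000000
Count leading 1s
Prefix: /17


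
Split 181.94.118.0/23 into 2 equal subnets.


New prefix = 23 + 1 = 24
Each subnet has 256 addresses
  181.94.118.0/24
  181.94.119.0/24
Subnets: 181.94.118.0/24, 181.94.119.0/24


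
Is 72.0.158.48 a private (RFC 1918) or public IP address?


RFC 1918 private ranges:
  10.0.0.0/8 (10.0.0.0 - 10.255.255.255)
  172.16.0.0/12 (172.16.0.0 - 172.31.255.255)
  192.168.0.0/16 (192.168.0.0 - 192.168.255.255)
Public (not in any RFC 1918 range)


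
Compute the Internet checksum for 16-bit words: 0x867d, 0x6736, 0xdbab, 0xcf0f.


Sum all words (with carry folding):
+ 0x867d = 0x867d
+ 0x6736 = 0xedb3
+ 0xdbab = 0xc95f
+ 0xcf0f = 0x986f
One's complement: ~0x986f
Checksum = 0x6790


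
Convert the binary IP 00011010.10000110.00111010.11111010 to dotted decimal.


00011010 = 26
10000110 = 134
00111010 = 58
11111010 = 250
IP: 26.134.58.250


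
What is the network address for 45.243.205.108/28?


IP:   00101101.11110011.11001101.01101100
Mask: 11111111.11111111.11111111.11110000
AND operation:
Net:  00101101.11110011.11001101.01100000
Network: 45.243.205.96/28


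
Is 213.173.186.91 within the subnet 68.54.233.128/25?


Subnet network: 68.54.233.128
Test IP AND mask: 213.173.186.0
No, 213.173.186.91 is not in 68.54.233.128/25


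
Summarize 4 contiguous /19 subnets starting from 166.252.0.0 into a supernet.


Original prefix: /19
Number of subnets: 4 = 2^2
New prefix = 19 - 2 = 17
Supernet: 166.252.0.0/17


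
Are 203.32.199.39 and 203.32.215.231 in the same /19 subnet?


Mask: 255.255.224.0
203.32.199.39 AND mask = 203.32.192.0
203.32.215.231 AND mask = 203.32.192.0
Yes, same subnet (203.32.192.0)


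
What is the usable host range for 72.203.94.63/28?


Network: 72.203.94.48
Broadcast: 72.203.94.63
First usable = network + 1
Last usable = broadcast - 1
Range: 72.203.94.49 to 72.203.94.62


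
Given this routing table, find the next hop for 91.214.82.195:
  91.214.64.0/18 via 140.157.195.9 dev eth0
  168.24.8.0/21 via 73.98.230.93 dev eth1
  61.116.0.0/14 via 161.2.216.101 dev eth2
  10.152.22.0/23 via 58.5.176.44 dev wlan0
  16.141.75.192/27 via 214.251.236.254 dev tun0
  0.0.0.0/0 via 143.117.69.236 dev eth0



Longest prefix match for 91.214.82.195:
  /18 91.214.64.0: MATCH
  /21 168.24.8.0: no
  /14 61.116.0.0: no
  /23 10.152.22.0: no
  /27 16.141.75.192: no
  /0 0.0.0.0: MATCH
Selected: next-hop 140.157.195.9 via eth0 (matched /18)


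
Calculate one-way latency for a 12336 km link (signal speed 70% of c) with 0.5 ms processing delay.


Speed = 0.7 * 3e5 km/s = 210000 km/s
Propagation delay = 12336 / 210000 = 0.0587 s = 58.7429 ms
Processing delay = 0.5 ms
Total one-way latency = 59.2429 ms


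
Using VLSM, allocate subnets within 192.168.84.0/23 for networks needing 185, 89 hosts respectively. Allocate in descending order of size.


185 hosts -> /24 (254 usable): 192.168.84.0/24
89 hosts -> /25 (126 usable): 192.168.85.0/25
Allocation: 192.168.84.0/24 (185 hosts, 254 usable); 192.168.85.0/25 (89 hosts, 126 usable)


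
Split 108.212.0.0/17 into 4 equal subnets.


New prefix = 17 + 2 = 19
Each subnet has 8192 addresses
  108.212.0.0/19
  108.212.32.0/19
  108.212.64.0/19
  108.212.96.0/19
Subnets: 108.212.0.0/19, 108.212.32.0/19, 108.212.64.0/19, 108.212.96.0/19


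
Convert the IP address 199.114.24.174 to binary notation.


199 = 11000111
114 = 01110010
24 = 00011000
174 = 10101110
Binary: 11000111.01110010.00011000.10101110


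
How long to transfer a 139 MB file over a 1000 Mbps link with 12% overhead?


Effective throughput = 1000 * (1 - 12/100) = 880 Mbps
File size in Mb = 139 * 8 = 1112 Mb
Time = 1112 / 880
Time = 1.2636 seconds


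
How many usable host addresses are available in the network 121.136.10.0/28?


Host bits = 32 - 28 = 4
Total addresses = 2^4 = 16
Usable = total - 2 (network and broadcast)
Usable hosts: 14


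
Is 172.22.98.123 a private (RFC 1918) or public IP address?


RFC 1918 private ranges:
  10.0.0.0/8 (10.0.0.0 - 10.255.255.255)
  172.16.0.0/12 (172.16.0.0 - 172.31.255.255)
  192.168.0.0/16 (192.168.0.0 - 192.168.255.255)
Private (in 172.16.0.0/12)


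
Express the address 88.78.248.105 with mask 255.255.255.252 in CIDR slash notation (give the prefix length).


Binary: 11111111.11111111.11111111.11111100
Count leading 1s
Prefix: /30


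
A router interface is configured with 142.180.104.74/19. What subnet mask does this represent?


/19 means 19 network bits, 13 host bits
Binary: 11111111111111111110000000000000
Mask: 255.255.224.0


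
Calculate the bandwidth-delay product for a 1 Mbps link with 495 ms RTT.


BDP = bandwidth * RTT
= 1 Mbps * 495 ms
= 1 * 1e6 * 495 / 1000 bits
= 495000 bits
= 61875 bytes
= 60.4248 KB
BDP = 495000 bits (61875 bytes)


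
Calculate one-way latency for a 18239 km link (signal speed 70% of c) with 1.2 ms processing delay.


Speed = 0.7 * 3e5 km/s = 210000 km/s
Propagation delay = 18239 / 210000 = 0.0869 s = 86.8524 ms
Processing delay = 1.2 ms
Total one-way latency = 88.0524 ms


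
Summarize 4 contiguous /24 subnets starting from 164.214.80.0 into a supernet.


Original prefix: /24
Number of subnets: 4 = 2^2
New prefix = 24 - 2 = 22
Supernet: 164.214.80.0/22


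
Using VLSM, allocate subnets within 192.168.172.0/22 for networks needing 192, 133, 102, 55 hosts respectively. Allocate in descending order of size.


192 hosts -> /24 (254 usable): 192.168.172.0/24
133 hosts -> /24 (254 usable): 192.168.173.0/24
102 hosts -> /25 (126 usable): 192.168.174.0/25
55 hosts -> /26 (62 usable): 192.168.174.128/26
Allocation: 192.168.172.0/24 (192 hosts, 254 usable); 192.168.173.0/24 (133 hosts, 254 usable); 192.168.174.0/25 (102 hosts, 126 usable); 192.168.174.128/26 (55 hosts, 62 usable)


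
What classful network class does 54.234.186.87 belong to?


First octet: 54
Binary: 00110110
0xxxxxxx -> Class A (1-126)
Class A, default mask 255.0.0.0 (/8)


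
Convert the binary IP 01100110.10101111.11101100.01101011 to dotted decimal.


01100110 = 102
10101111 = 175
11101100 = 236
01101011 = 107
IP: 102.175.236.107


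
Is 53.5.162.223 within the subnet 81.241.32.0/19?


Subnet network: 81.241.32.0
Test IP AND mask: 53.5.160.0
No, 53.5.162.223 is not in 81.241.32.0/19


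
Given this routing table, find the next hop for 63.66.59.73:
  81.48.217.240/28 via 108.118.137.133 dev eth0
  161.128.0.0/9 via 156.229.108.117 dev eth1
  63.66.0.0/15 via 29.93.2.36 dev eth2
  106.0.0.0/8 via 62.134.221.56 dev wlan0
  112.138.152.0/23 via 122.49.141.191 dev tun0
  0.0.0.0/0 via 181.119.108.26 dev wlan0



Longest prefix match for 63.66.59.73:
  /28 81.48.217.240: no
  /9 161.128.0.0: no
  /15 63.66.0.0: MATCH
  /8 106.0.0.0: no
  /23 112.138.152.0: no
  /0 0.0.0.0: MATCH
Selected: next-hop 29.93.2.36 via eth2 (matched /15)


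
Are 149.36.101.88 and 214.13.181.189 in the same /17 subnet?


Mask: 255.255.128.0
149.36.101.88 AND mask = 149.36.0.0
214.13.181.189 AND mask = 214.13.128.0
No, different subnets (149.36.0.0 vs 214.13.128.0)


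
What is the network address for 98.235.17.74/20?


IP:   01100010.11101011.00010001.01001010
Mask: 11111111.11111111.11110000.00000000
AND operation:
Net:  01100010.11101011.00010000.00000000
Network: 98.235.16.0/20


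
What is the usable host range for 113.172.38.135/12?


Network: 113.160.0.0
Broadcast: 113.175.255.255
First usable = network + 1
Last usable = broadcast - 1
Range: 113.160.0.1 to 113.175.255.254


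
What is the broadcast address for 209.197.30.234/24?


Network: 209.197.30.0/24
Host bits = 8
Set all host bits to 1:
Broadcast: 209.197.30.255


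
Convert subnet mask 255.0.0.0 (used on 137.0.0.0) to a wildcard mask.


Subnet mask: 255.0.0.0
Wildcard = 255.255.255.255 - subnet mask
255 - 255 = 0
255 - 0 = 255
255 - 0 = 255
255 - 0 = 255
Wildcard: 0.255.255.255


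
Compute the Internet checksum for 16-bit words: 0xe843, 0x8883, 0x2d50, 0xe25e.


Sum all words (with carry folding):
+ 0xe843 = 0xe843
+ 0x8883 = 0x70c7
+ 0x2d50 = 0x9e17
+ 0xe25e = 0x8076
One's complement: ~0x8076
Checksum = 0x7f89


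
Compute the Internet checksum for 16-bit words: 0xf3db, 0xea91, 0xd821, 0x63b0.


Sum all words (with carry folding):
+ 0xf3db = 0xf3db
+ 0xea91 = 0xde6d
+ 0xd821 = 0xb68f
+ 0x63b0 = 0x1a40
One's complement: ~0x1a40
Checksum = 0xe5bf


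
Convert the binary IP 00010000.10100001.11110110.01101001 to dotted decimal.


00010000 = 16
10100001 = 161
11110110 = 246
01101001 = 105
IP: 16.161.246.105


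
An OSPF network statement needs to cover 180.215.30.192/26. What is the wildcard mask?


Subnet mask: 255.255.255.192
Wildcard = 255.255.255.255 - subnet mask
255 - 255 = 0
255 - 255 = 0
255 - 255 = 0
255 - 192 = 63
Wildcard: 0.0.0.63


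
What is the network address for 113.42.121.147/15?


IP:   01110001.00101010.01111001.10010011
Mask: 11111111.11111110.00000000.00000000
AND operation:
Net:  01110001.00101010.00000000.00000000
Network: 113.42.0.0/15


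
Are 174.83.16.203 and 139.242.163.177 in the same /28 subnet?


Mask: 255.255.255.240
174.83.16.203 AND mask = 174.83.16.192
139.242.163.177 AND mask = 139.242.163.176
No, different subnets (174.83.16.192 vs 139.242.163.176)


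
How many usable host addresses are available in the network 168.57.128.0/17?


Host bits = 32 - 17 = 15
Total addresses = 2^15 = 32768
Usable = total - 2 (network and broadcast)
Usable hosts: 32766


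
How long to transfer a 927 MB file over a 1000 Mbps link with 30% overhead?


Effective throughput = 1000 * (1 - 30/100) = 700 Mbps
File size in Mb = 927 * 8 = 7416 Mb
Time = 7416 / 700
Time = 10.5943 seconds


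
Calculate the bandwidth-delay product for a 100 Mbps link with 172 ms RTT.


BDP = bandwidth * RTT
= 100 Mbps * 172 ms
= 100 * 1e6 * 172 / 1000 bits
= 17200000 bits
= 2150000 bytes
= 2099.6094 KB
BDP = 17200000 bits (2150000 bytes)


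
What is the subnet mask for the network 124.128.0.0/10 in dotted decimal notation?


/10 means 10 network bits, 22 host bits
Binary: 11111111110000000000000000000000
Mask: 255.192.0.0


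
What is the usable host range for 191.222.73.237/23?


Network: 191.222.72.0
Broadcast: 191.222.73.255
First usable = network + 1
Last usable = broadcast - 1
Range: 191.222.72.1 to 191.222.73.254


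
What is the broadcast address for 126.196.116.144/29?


Network: 126.196.116.144/29
Host bits = 3
Set all host bits to 1:
Broadcast: 126.196.116.151


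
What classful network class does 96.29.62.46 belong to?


First octet: 96
Binary: 01100000
0xxxxxxx -> Class A (1-126)
Class A, default mask 255.0.0.0 (/8)


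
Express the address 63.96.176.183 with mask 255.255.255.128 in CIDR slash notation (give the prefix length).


Binary: 11111111.11111111.11111111.10000000
Count leading 1s
Prefix: /25
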